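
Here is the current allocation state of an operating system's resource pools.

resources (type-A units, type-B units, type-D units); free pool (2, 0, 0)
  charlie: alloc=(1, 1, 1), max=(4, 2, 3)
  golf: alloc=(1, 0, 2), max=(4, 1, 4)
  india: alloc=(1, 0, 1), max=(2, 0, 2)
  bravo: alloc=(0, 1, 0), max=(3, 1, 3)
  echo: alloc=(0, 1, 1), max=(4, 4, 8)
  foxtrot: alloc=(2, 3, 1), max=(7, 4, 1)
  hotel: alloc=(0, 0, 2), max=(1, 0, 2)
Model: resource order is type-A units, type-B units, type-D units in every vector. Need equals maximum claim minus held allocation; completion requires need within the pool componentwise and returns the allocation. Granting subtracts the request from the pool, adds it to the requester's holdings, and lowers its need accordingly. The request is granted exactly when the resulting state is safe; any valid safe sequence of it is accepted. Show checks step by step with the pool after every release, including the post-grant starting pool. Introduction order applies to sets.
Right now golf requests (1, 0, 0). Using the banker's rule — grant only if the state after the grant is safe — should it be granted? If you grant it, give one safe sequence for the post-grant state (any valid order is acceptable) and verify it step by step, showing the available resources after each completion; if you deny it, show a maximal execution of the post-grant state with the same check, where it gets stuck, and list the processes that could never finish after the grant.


DENY. Granting would leave the state unsafe.
Key observation: after hotel, india the pool peaks at (2, 0, 3), and each blocked process is short somewhere: charlie on type-A units, type-B units; golf on type-B units; bravo on type-A units; echo on type-A units, type-B units, type-D units; foxtrot on type-A units, type-B units.
Pretend the grant happened; the run hotel, india goes as far as possible. Step-by-step check:
  pool = (1, 0, 0)
  hotel needs (1, 0, 0) <= (1, 0, 0) -> finishes; pool += (0, 0, 2) = (1, 0, 2)
  india needs (1, 0, 1) <= (1, 0, 2) -> finishes; pool += (1, 0, 1) = (2, 0, 3)
  charlie cannot run: need (3, 1, 2) vs free (2, 0, 3) (insufficient type-A units and type-B units)
  golf cannot run: need (2, 1, 2) vs free (2, 0, 3) (insufficient type-B units)
  bravo cannot run: need (3, 0, 3) vs free (2, 0, 3) (insufficient type-A units)
  echo cannot run: need (4, 3, 7) vs free (2, 0, 3) (insufficient type-A units, type-B units and type-D units)
  foxtrot cannot run: need (5, 1, 0) vs free (2, 0, 3) (insufficient type-A units and type-B units)
Processes that could never finish after the grant: charlie, golf, bravo, echo and foxtrot.


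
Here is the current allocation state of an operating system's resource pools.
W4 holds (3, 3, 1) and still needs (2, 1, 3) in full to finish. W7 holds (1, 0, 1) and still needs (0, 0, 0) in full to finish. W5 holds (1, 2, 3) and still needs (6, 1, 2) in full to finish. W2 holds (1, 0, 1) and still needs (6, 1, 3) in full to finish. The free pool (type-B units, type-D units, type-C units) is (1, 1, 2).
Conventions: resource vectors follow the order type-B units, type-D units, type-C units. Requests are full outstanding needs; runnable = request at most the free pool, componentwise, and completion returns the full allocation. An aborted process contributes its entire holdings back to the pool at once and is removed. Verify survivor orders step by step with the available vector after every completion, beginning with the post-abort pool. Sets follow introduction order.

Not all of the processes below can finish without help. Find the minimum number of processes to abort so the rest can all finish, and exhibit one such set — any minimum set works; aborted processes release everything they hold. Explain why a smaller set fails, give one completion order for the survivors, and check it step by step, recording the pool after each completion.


Abort W5.
Key observation: the returned (1, 2, 3) from W5 is what brings W2 — unrunnable before, under any order — into play at step 3.
Minimality: the empty abort set fails — the state is deadlocked as it stands.
The survivors complete as W7, W4, W2. Check, step by step (starting from the post-abort pool):
  pool = (2, 3, 5)
  W7: need (0, 0, 0) fits (2, 3, 5); releases (1, 0, 1), pool now (3, 3, 6)
  W4: need (2, 1, 3) fits (3, 3, 6); releases (3, 3, 1), pool now (6, 6, 7)
  W2: need (6, 1, 3) fits (6, 6, 7); releases (1, 0, 1), pool now (7, 6, 8)


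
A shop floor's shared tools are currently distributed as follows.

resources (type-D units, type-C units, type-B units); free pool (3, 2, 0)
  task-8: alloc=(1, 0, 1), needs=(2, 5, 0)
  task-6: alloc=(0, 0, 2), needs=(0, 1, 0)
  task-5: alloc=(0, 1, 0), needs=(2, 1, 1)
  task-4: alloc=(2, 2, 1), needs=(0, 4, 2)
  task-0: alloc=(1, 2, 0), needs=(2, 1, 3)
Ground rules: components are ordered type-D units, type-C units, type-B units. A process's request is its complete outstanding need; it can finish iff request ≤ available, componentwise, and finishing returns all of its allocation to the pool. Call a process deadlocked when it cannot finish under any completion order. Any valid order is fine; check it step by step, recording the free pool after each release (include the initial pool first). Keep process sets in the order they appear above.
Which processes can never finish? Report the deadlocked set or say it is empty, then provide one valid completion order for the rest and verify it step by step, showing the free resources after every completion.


Deadlocked set: task-8, task-4 and task-0.
Key observation: after task-6, task-5 the pool peaks at (3, 3, 2), and each blocked process is short somewhere: task-8 on type-C units; task-4 on type-C units; task-0 on type-B units.
A valid finishing order for the others: task-6, task-5. Step-by-step check:
  pool = (3, 2, 0)
  run task-6 (needs (0, 1, 0), free (3, 2, 0)); after release of (0, 0, 2) the pool is (3, 2, 2)
  run task-5 (needs (2, 1, 1), free (3, 2, 2)); after release of (0, 1, 0) the pool is (3, 3, 2)
The stuck group stays short no matter what:
  task-8 cannot run: need (2, 5, 0) vs free (3, 3, 2) (insufficient type-C units)
  task-4 cannot run: need (0, 4, 2) vs free (3, 3, 2) (insufficient type-C units)
  task-0 cannot run: need (2, 1, 3) vs free (3, 3, 2) (insufficient type-B units)


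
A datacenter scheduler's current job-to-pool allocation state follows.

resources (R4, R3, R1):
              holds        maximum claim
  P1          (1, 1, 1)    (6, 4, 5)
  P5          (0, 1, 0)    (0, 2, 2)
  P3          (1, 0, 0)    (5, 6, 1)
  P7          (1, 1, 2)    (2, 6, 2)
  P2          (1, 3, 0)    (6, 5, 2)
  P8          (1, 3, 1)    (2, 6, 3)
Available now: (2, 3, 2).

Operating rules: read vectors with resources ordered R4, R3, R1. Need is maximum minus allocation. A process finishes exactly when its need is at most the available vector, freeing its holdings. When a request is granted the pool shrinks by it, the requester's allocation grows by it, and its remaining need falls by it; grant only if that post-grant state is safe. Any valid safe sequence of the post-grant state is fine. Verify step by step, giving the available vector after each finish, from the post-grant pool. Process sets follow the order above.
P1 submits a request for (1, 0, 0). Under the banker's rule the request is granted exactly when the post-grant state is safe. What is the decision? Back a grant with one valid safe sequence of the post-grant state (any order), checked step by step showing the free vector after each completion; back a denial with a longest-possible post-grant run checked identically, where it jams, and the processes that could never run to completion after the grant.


DENY. Granting would leave the state unsafe.
Key observation: R4 is the bottleneck — with P5, P8, P7 done the pool holds (3, 8, 5), short of every remaining need.
On the post-grant state, P5, P8, P7 is a maximal run — nothing extends it. Verifying each step:
  pool = (1, 3, 2)
  P5: need (0, 1, 2) fits (1, 3, 2); releases (0, 1, 0), pool now (1, 4, 2)
  P8: need (1, 3, 2) fits (1, 4, 2); releases (1, 3, 1), pool now (2, 7, 3)
  P7: need (1, 5, 0) fits (2, 7, 3); releases (1, 1, 2), pool now (3, 8, 5)
  blocked: P1 wants (4, 3, 4), pool (3, 8, 5) — not enough R4
  blocked: P3 wants (4, 6, 1), pool (3, 8, 5) — not enough R4
  blocked: P2 wants (5, 2, 2), pool (3, 8, 5) — not enough R4
Had the request been granted, P1, P3 and P2 could never finish.


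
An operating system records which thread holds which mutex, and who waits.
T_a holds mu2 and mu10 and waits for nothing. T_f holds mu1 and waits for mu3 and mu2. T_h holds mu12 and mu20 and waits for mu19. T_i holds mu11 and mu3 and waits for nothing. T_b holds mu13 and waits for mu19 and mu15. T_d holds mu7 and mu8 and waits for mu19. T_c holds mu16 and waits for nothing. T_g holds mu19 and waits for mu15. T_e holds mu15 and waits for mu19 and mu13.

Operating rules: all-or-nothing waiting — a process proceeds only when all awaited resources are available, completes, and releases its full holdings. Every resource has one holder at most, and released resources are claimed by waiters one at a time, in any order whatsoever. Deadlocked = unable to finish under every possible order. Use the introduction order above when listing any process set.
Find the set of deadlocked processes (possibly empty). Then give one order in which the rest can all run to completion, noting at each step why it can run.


Deadlocked: T_h, T_b, T_d, T_g and T_e.
Key observation: the wait chain closes on itself along T_g -> T_e -> T_b -> T_g; T_h and T_d wait into the deadlock from upstream.
A valid finishing order for the others: T_i, T_c, T_a, T_f.
Verifying each step:
  run T_i (it waits on nothing); releases mu11 and mu3
  run T_c (it waits on nothing); releases mu16
  run T_a (it waits on nothing); releases mu2 and mu10
  T_f waits on mu3 and mu2 — all released -> runs and releases mu1


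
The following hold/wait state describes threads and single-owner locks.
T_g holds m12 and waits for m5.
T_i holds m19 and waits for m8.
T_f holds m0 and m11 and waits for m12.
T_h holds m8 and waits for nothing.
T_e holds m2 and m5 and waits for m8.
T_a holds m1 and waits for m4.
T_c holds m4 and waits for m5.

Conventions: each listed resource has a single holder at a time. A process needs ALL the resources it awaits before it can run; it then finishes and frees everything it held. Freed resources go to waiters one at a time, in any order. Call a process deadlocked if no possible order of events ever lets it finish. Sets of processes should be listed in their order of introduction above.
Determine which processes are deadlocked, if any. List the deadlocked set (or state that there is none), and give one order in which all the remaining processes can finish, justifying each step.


The deadlocked set is empty.
Key observation: the waits form no ring: some process can always run, and its releases unblock the others one by one.
The rest can finish in the order T_h, T_e, T_i, T_g, T_c, T_f, T_a.
Walking it through:
  T_h waits on nothing -> runs at once and releases m8
  T_e: everything it awaited (m8) is free; runs, freeing m2 and m5
  T_i: everything it awaited (m8) is free; runs, freeing m19
  T_g: everything it awaited (m5) is free; runs, freeing m12
  T_c: everything it awaited (m5) is free; runs, freeing m4
  T_f: everything it awaited (m12) is free; runs, freeing m0 and m11
  T_a: everything it awaited (m4) is free; runs, freeing m1


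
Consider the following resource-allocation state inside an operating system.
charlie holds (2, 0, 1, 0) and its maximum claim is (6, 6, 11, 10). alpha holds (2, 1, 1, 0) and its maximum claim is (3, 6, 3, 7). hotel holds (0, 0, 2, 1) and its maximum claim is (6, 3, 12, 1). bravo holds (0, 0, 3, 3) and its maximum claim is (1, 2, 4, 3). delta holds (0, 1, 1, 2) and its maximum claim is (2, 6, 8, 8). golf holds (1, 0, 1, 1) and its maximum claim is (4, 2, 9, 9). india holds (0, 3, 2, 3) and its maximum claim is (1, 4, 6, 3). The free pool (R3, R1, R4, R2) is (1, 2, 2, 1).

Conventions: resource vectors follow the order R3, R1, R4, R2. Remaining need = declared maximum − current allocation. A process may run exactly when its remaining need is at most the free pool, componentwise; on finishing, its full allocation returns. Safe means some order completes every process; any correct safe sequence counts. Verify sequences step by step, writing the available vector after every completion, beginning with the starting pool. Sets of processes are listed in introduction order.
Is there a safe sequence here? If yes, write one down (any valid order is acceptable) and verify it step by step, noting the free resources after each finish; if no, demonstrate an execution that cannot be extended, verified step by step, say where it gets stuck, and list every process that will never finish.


SAFE. One safe sequence: bravo, india, alpha, delta, golf, charlie, hotel.
Key observation: bravo is the earliest step where a requested resource binds exactly: need (1, 2, 1, 0), pool (1, 2, 2, 1) at its turn.
Step-by-step check:
  pool = (1, 2, 2, 1)
  run bravo (needs (1, 2, 1, 0), free (1, 2, 2, 1)); after release of (0, 0, 3, 3) the pool is (1, 2, 5, 4)
  run india (needs (1, 1, 4, 0), free (1, 2, 5, 4)); after release of (0, 3, 2, 3) the pool is (1, 5, 7, 7)
  run alpha (needs (1, 5, 2, 7), free (1, 5, 7, 7)); after release of (2, 1, 1, 0) the pool is (3, 6, 8, 7)
  run delta (needs (2, 5, 7, 6), free (3, 6, 8, 7)); after release of (0, 1, 1, 2) the pool is (3, 7, 9, 9)
  run golf (needs (3, 2, 8, 8), free (3, 7, 9, 9)); after release of (1, 0, 1, 1) the pool is (4, 7, 10, 10)
  run charlie (needs (4, 6, 10, 10), free (4, 7, 10, 10)); after release of (2, 0, 1, 0) the pool is (6, 7, 11, 10)
  run hotel (needs (6, 3, 10, 0), free (6, 7, 11, 10)); after release of (0, 0, 2, 1) the pool is (6, 7, 13, 11)


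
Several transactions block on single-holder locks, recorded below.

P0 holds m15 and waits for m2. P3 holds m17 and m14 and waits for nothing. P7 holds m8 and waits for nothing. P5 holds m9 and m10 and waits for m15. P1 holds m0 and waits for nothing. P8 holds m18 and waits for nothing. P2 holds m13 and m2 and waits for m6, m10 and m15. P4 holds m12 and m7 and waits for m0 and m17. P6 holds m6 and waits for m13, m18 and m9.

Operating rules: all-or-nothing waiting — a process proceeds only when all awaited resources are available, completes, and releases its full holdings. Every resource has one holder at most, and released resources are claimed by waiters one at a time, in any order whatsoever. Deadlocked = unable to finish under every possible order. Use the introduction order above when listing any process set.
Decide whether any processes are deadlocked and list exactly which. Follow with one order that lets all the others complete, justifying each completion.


Deadlocked: P0, P5, P2 and P6.
Key observation: the loop P0 -> P2 -> P0 blocks itself forever; P5 and P6 are caught in further circular waits.
A valid finishing order for the others: P1, P3, P8, P4, P7.
Check, step by step:
  P1: no waits; runs immediately, freeing m0
  P3: no waits; runs immediately, freeing m17 and m14
  P8: no waits; runs immediately, freeing m18
  P4 waits on m0 and m17 — all released -> runs and releases m12 and m7
  P7: no waits; runs immediately, freeing m8


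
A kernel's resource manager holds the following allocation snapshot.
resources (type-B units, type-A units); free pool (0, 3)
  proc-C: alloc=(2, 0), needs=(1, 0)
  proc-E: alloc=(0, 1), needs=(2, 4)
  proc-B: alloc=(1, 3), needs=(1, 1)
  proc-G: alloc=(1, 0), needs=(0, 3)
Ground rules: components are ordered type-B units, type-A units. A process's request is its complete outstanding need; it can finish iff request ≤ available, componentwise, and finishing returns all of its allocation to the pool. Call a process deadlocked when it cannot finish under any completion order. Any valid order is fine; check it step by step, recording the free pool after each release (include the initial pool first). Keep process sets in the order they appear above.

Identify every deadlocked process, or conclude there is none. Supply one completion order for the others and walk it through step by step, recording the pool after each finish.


No process is deadlocked.
Key observation: there is always a runnable process — proc-G first — so the state unwinds completely.
One completion order for the rest: proc-G, proc-C, proc-B, proc-E. Verifying each step:
  pool = (0, 3)
  proc-G needs (0, 3) <= (0, 3) -> finishes; pool += (1, 0) = (1, 3)
  proc-C needs (1, 0) <= (1, 3) -> finishes; pool += (2, 0) = (3, 3)
  proc-B needs (1, 1) <= (3, 3) -> finishes; pool += (1, 3) = (4, 6)
  proc-E needs (2, 4) <= (4, 6) -> finishes; pool += (0, 1) = (4, 7)


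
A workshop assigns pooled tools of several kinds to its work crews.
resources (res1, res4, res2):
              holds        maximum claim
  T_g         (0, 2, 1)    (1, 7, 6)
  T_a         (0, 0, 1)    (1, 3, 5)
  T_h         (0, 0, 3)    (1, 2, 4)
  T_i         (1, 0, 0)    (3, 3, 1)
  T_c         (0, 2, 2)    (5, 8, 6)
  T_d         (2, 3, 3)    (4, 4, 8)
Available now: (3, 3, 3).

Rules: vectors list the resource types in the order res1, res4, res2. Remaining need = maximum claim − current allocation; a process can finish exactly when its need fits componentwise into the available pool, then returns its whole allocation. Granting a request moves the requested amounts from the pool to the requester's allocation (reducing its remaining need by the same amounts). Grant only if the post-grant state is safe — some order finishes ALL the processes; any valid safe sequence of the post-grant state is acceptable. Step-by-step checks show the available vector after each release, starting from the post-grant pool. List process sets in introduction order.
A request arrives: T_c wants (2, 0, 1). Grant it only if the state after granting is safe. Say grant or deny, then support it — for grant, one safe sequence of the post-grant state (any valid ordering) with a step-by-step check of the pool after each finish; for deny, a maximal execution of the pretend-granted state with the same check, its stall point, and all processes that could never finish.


DENY. Granting would leave the state unsafe.
Key observation: after T_h, T_a the pool peaks at (1, 3, 6), and each blocked process is short somewhere: T_g on res4; T_i on res1; T_c on res1, res4; T_d on res1.
After a pretend grant, a maximal execution: T_h, T_a — then nothing else fits. Step-by-step check:
  pool = (1, 3, 2)
  T_h: need (1, 2, 1) fits (1, 3, 2); releases (0, 0, 3), pool now (1, 3, 5)
  T_a: need (1, 3, 4) fits (1, 3, 5); releases (0, 0, 1), pool now (1, 3, 6)
  blocked: T_g wants (1, 5, 5), pool (1, 3, 6) — not enough res4
  blocked: T_i wants (2, 3, 1), pool (1, 3, 6) — not enough res1
  blocked: T_c wants (3, 6, 3), pool (1, 3, 6) — not enough res1 and res4
  blocked: T_d wants (2, 1, 5), pool (1, 3, 6) — not enough res1
Processes that could never finish after the grant: T_g, T_i, T_c and T_d.


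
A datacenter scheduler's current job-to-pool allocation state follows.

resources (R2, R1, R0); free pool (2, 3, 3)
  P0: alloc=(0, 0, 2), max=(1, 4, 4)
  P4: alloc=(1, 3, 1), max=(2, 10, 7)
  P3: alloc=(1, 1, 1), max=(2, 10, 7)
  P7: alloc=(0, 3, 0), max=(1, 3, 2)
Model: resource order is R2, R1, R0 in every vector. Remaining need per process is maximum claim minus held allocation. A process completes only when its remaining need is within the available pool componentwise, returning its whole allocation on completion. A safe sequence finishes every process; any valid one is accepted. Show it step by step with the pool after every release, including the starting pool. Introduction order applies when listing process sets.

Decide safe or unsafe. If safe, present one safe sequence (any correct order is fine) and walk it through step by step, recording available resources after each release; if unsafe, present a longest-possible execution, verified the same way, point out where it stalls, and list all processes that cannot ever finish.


UNSAFE — no complete ordering exists.
Key observation: R1 is the bottleneck — with P7, P0 done the pool holds (2, 6, 5), short of every remaining need.
The run P7, P0 cannot be extended any further. Verifying each step:
  pool = (2, 3, 3)
  P7 needs (1, 0, 2) <= (2, 3, 3) -> finishes; pool += (0, 3, 0) = (2, 6, 3)
  P0 needs (1, 4, 2) <= (2, 6, 3) -> finishes; pool += (0, 0, 2) = (2, 6, 5)
  blocked: P4 wants (1, 7, 6), pool (2, 6, 5) — not enough R1 and R0
  blocked: P3 wants (1, 9, 6), pool (2, 6, 5) — not enough R1 and R0
Never able to finish: P4 and P3.


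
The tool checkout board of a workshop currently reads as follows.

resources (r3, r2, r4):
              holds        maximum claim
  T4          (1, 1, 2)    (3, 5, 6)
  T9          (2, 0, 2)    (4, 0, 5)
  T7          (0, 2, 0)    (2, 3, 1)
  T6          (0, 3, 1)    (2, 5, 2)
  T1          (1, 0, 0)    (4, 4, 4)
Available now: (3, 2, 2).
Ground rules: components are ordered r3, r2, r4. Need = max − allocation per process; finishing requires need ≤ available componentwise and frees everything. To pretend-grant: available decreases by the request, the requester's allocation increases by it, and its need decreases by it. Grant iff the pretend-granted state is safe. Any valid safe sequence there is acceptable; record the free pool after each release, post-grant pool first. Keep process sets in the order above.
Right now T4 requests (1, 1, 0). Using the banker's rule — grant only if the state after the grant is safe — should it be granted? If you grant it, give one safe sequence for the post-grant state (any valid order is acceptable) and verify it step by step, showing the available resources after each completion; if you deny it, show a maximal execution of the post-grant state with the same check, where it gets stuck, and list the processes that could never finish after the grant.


GRANT: granting preserves safety; a valid post-grant sequence is T7, T6, T9, T1, T4.
Key observation: post-grant, (2, 1, 2) remains, and an order beginning with T7 completes everyone.
Check on the post-grant state, step by step:
  pool = (2, 1, 2)
  T7 needs (2, 1, 1) <= (2, 1, 2) -> finishes; pool += (0, 2, 0) = (2, 3, 2)
  T6 needs (2, 2, 1) <= (2, 3, 2) -> finishes; pool += (0, 3, 1) = (2, 6, 3)
  T9 needs (2, 0, 3) <= (2, 6, 3) -> finishes; pool += (2, 0, 2) = (4, 6, 5)
  T1 needs (3, 4, 4) <= (4, 6, 5) -> finishes; pool += (1, 0, 0) = (5, 6, 5)
  T4 needs (1, 3, 4) <= (5, 6, 5) -> finishes; pool += (2, 2, 2) = (7, 8, 7)


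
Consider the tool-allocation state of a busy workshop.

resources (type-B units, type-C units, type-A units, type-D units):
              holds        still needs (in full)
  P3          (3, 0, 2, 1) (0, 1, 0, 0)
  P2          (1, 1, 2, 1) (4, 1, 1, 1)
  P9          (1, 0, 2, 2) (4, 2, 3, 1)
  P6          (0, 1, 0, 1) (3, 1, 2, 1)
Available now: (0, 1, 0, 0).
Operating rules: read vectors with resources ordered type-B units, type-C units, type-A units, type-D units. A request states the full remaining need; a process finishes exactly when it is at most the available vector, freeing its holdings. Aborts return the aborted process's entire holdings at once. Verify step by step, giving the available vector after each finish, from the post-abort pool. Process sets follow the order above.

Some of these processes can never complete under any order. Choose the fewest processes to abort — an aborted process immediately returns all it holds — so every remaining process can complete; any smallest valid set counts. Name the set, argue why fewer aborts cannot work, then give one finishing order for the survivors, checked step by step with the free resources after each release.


The answer: abort P2.
Key observation: P9 could never have finished before the abort; with (1, 1, 2, 1) returned by P2, it fits at step 2.
No smaller set exists: with zero aborts the deadlock remains.
Survivors finish in the order: P3, P9, P6. Check, step by step (pool after the aborts first):
  pool = (1, 2, 2, 1)
  P3 needs (0, 1, 0, 0) <= (1, 2, 2, 1) -> finishes; pool += (3, 0, 2, 1) = (4, 2, 4, 2)
  P9 needs (4, 2, 3, 1) <= (4, 2, 4, 2) -> finishes; pool += (1, 0, 2, 2) = (5, 2, 6, 4)
  P6 needs (3, 1, 2, 1) <= (5, 2, 6, 4) -> finishes; pool += (0, 1, 0, 1) = (5, 3, 6, 5)


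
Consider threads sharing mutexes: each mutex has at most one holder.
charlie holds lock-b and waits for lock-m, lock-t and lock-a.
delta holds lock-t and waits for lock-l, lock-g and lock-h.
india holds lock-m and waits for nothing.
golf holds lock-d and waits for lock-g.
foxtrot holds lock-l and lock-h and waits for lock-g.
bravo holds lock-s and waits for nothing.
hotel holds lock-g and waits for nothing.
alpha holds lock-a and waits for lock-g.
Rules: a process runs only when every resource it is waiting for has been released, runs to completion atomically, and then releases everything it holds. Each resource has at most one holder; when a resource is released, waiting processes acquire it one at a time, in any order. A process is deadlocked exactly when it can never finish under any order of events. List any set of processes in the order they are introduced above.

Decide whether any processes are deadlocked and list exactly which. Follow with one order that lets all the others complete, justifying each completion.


No process is deadlocked.
Key observation: all waits point, directly or indirectly, at processes that can finish, so nothing is permanently blocked.
The rest can finish in the order hotel, foxtrot, delta, golf, alpha, india, charlie, bravo.
Check, step by step:
  run hotel (it waits on nothing); releases lock-g
  foxtrot waits on lock-g — all released -> runs and releases lock-l and lock-h
  delta waits on lock-l, lock-g and lock-h — all released -> runs and releases lock-t
  golf waits on lock-g — all released -> runs and releases lock-d
  alpha waits on lock-g — all released -> runs and releases lock-a
  run india (it waits on nothing); releases lock-m
  charlie waits on lock-m, lock-t and lock-a — all released -> runs and releases lock-b
  run bravo (it waits on nothing); releases lock-s


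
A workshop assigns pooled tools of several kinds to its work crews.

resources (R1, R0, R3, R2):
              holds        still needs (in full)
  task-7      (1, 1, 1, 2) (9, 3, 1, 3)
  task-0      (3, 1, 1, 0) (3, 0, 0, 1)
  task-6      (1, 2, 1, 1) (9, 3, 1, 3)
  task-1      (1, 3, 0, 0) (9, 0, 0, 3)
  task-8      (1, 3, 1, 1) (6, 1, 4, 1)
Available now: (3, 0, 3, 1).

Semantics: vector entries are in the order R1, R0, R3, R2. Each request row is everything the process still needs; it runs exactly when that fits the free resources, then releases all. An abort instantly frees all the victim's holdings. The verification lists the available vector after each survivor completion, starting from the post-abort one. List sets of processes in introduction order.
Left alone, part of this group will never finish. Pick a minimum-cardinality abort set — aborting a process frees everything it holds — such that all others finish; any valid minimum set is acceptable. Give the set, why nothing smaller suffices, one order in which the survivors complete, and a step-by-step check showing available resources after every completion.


The answer: abort task-7 and task-6.
Key observation: aborting task-7 and task-6 returns (2, 3, 2, 3), and task-1 — hopeless before — runs at step 3 with the returned capacity in the pool.
No one abort is enough; case by case: task-7 alone leaves task-6 blocked (short on R1); task-0 alone leaves task-7 blocked (short on R1 and R2); task-6 alone leaves task-7 blocked (short on R1); task-1 alone leaves task-7 blocked (short on R1 and R2); task-8 alone leaves task-7 blocked (short on R1 and R2).
One survivor order: task-0, task-8, task-1. Step-by-step check (post-abort pool first):
  pool = (5, 3, 5, 4)
  task-0: need (3, 0, 0, 1) fits (5, 3, 5, 4); releases (3, 1, 1, 0), pool now (8, 4, 6, 4)
  task-8: need (6, 1, 4, 1) fits (8, 4, 6, 4); releases (1, 3, 1, 1), pool now (9, 7, 7, 5)
  task-1: need (9, 0, 0, 3) fits (9, 7, 7, 5); releases (1, 3, 0, 0), pool now (10, 10, 7, 5)


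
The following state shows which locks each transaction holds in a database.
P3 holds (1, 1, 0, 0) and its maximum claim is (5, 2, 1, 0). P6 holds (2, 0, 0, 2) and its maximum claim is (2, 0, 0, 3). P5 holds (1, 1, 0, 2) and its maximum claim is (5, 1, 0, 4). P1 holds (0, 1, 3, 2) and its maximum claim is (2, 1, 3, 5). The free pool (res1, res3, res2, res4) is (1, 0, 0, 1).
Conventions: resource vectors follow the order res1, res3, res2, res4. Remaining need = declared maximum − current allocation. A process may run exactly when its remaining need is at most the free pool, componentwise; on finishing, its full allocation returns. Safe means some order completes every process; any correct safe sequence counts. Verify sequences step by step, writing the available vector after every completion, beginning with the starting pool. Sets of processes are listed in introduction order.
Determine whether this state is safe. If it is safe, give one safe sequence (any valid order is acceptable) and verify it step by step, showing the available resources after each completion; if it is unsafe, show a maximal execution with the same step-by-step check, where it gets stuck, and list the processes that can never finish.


The state is UNSAFE.
Key observation: after P6, P1 complete, (3, 1, 3, 5) is the best the pool ever gets, yet each leftover process wants more res1.
The run P6, P1 cannot be extended any further. Verifying each step:
  pool = (1, 0, 0, 1)
  P6 needs (0, 0, 0, 1) <= (1, 0, 0, 1) -> finishes; pool += (2, 0, 0, 2) = (3, 0, 0, 3)
  P1 needs (2, 0, 0, 3) <= (3, 0, 0, 3) -> finishes; pool += (0, 1, 3, 2) = (3, 1, 3, 5)
  blocked: P3 wants (4, 1, 1, 0), pool (3, 1, 3, 5) — not enough res1
  blocked: P5 wants (4, 0, 0, 2), pool (3, 1, 3, 5) — not enough res1
Never able to finish: P3 and P5.


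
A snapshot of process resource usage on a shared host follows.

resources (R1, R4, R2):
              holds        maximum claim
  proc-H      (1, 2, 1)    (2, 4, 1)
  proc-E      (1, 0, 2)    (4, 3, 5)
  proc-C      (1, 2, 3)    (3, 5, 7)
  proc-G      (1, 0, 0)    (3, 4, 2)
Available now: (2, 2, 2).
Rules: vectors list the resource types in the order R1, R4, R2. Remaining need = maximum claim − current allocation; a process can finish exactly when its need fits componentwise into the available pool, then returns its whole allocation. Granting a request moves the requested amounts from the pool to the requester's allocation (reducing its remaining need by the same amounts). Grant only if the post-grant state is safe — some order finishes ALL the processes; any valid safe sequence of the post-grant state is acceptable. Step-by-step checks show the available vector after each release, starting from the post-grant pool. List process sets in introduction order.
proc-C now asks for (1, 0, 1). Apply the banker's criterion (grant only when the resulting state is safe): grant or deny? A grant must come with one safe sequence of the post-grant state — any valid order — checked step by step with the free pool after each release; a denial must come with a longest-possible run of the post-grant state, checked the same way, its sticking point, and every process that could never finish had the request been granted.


DENY: after the grant no complete ordering would exist.
Key observation: no order helps: past proc-H, proc-G, the free pool tops out at (3, 4, 2), below what each blocked process needs in R2.
On the post-grant state, proc-H, proc-G is a maximal run — nothing extends it. Step-by-step check:
  pool = (1, 2, 1)
  run proc-H (needs (1, 2, 0), free (1, 2, 1)); after release of (1, 2, 1) the pool is (2, 4, 2)
  run proc-G (needs (2, 4, 2), free (2, 4, 2)); after release of (1, 0, 0) the pool is (3, 4, 2)
  blocked: proc-E wants (3, 3, 3), pool (3, 4, 2) — not enough R2
  blocked: proc-C wants (1, 3, 3), pool (3, 4, 2) — not enough R2
Post-grant, the permanently blocked set is proc-E and proc-C.


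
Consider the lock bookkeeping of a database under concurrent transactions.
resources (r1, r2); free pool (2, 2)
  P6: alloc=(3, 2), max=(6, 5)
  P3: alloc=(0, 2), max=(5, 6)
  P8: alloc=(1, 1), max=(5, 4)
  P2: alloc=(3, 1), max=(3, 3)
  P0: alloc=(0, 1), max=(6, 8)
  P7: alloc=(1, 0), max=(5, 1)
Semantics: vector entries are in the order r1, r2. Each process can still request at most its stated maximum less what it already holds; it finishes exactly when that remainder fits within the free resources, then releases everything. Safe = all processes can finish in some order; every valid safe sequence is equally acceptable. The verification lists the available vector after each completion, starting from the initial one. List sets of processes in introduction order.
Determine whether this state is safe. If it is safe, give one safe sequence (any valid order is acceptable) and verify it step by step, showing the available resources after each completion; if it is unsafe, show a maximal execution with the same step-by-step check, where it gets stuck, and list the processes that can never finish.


The state is SAFE; one workable sequence: P2, P8, P6, P3, P0, P7.
Key observation: reading the order forward, P2 is the first process whose need (0, 2) meets the free pool (2, 2) exactly on a resource it requests.
Check, step by step:
  pool = (2, 2)
  P2 needs (0, 2) <= (2, 2) -> finishes; pool += (3, 1) = (5, 3)
  P8 needs (4, 3) <= (5, 3) -> finishes; pool += (1, 1) = (6, 4)
  P6 needs (3, 3) <= (6, 4) -> finishes; pool += (3, 2) = (9, 6)
  P3 needs (5, 4) <= (9, 6) -> finishes; pool += (0, 2) = (9, 8)
  P0 needs (6, 7) <= (9, 8) -> finishes; pool += (0, 1) = (9, 9)
  P7 needs (4, 1) <= (9, 9) -> finishes; pool += (1, 0) = (10, 9)


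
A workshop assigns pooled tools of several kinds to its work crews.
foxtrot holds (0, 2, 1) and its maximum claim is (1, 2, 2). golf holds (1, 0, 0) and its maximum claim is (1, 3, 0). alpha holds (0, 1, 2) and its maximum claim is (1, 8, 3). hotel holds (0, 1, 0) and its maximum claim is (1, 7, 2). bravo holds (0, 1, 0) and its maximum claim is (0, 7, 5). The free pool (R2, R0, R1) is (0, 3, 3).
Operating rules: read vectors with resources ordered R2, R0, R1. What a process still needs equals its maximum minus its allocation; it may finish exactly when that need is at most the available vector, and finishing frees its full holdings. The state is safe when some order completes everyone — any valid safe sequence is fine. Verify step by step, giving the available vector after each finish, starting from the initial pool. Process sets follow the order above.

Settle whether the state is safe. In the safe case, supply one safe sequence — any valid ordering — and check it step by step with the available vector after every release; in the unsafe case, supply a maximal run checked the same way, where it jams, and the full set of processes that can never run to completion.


The state is UNSAFE.
Key observation: no order helps: past golf, foxtrot, the free pool tops out at (1, 5, 4), below what each blocked process needs in R0.
Going as far as possible: golf, foxtrot; after that, nothing fits. Verifying each step:
  pool = (0, 3, 3)
  golf: need (0, 3, 0) fits (0, 3, 3); releases (1, 0, 0), pool now (1, 3, 3)
  foxtrot: need (1, 0, 1) fits (1, 3, 3); releases (0, 2, 1), pool now (1, 5, 4)
  alpha still needs (1, 7, 1) but only (1, 5, 4) is free — short on R0
  hotel still needs (1, 6, 2) but only (1, 5, 4) is free — short on R0
  bravo still needs (0, 6, 5) but only (1, 5, 4) is free — short on R0 and R1
Processes that can never finish: alpha, hotel and bravo.


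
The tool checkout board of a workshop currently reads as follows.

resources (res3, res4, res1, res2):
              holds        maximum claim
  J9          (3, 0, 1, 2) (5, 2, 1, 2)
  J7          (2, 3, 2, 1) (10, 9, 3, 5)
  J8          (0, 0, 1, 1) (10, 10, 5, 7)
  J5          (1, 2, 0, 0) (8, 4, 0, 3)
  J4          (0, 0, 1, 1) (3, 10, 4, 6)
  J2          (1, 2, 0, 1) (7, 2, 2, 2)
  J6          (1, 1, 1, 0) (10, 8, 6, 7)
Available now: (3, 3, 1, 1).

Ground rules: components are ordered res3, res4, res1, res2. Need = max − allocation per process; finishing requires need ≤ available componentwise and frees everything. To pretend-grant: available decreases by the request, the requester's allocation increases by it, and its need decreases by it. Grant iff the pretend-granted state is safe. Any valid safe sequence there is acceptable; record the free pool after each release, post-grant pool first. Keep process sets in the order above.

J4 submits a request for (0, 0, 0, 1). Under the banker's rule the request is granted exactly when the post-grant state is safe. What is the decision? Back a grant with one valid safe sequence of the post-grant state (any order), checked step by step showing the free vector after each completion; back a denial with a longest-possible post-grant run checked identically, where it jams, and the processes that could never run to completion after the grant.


DENY — the pretend-granted state is unsafe.
Key observation: no order helps: past J9, J2, J5, the free pool tops out at (8, 7, 2, 3), below what each blocked process needs in res2.
Pretend the grant happened; the run J9, J2, J5 goes as far as possible. Check, step by step:
  pool = (3, 3, 1, 0)
  J9: need (2, 2, 0, 0) fits (3, 3, 1, 0); releases (3, 0, 1, 2), pool now (6, 3, 2, 2)
  J2: need (6, 0, 2, 1) fits (6, 3, 2, 2); releases (1, 2, 0, 1), pool now (7, 5, 2, 3)
  J5: need (7, 2, 0, 3) fits (7, 5, 2, 3); releases (1, 2, 0, 0), pool now (8, 7, 2, 3)
  J7 still needs (8, 6, 1, 4) but only (8, 7, 2, 3) is free — short on res2
  J8 still needs (10, 10, 4, 6) but only (8, 7, 2, 3) is free — short on res3, res4, res1 and res2
  J4 still needs (3, 10, 3, 4) but only (8, 7, 2, 3) is free — short on res4, res1 and res2
  J6 still needs (9, 7, 5, 7) but only (8, 7, 2, 3) is free — short on res3, res1 and res2
Had the request been granted, J7, J8, J4 and J6 could never finish.


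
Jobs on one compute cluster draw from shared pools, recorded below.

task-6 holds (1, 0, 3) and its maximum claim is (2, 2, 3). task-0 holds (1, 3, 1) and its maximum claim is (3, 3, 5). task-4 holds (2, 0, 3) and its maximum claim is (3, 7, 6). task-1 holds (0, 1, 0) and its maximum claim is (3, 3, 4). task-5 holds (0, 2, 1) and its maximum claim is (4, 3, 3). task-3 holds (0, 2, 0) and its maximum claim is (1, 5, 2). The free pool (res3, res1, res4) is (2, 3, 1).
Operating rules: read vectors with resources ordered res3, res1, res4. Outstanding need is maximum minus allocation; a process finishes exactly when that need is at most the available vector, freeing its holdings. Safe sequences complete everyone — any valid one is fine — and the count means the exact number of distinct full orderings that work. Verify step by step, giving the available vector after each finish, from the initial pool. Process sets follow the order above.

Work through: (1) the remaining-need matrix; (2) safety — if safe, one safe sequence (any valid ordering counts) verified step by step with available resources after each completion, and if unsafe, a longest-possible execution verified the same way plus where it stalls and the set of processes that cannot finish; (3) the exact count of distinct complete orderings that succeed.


(1) Need matrix, components ordered res3, res1, res4:
  task-6: (1, 2, 0)
  task-0: (2, 0, 4)
  task-4: (1, 7, 3)
  task-1: (3, 2, 4)
  task-5: (4, 1, 2)
  task-3: (1, 3, 2)
(2) SAFE — a valid safe sequence is task-6, task-0, task-5, task-3, task-4, task-1.
Key observation: the order's first zero-slack moment is task-0 ((2, 0, 4) needed, (3, 3, 4) free — a requested resource with nothing to spare).
Walking it through:
  pool = (2, 3, 1)
  run task-6 (needs (1, 2, 0), free (2, 3, 1)); after release of (1, 0, 3) the pool is (3, 3, 4)
  run task-0 (needs (2, 0, 4), free (3, 3, 4)); after release of (1, 3, 1) the pool is (4, 6, 5)
  run task-5 (needs (4, 1, 2), free (4, 6, 5)); after release of (0, 2, 1) the pool is (4, 8, 6)
  run task-3 (needs (1, 3, 2), free (4, 8, 6)); after release of (0, 2, 0) the pool is (4, 10, 6)
  run task-4 (needs (1, 7, 3), free (4, 10, 6)); after release of (2, 0, 3) the pool is (6, 10, 9)
  run task-1 (needs (3, 2, 4), free (6, 10, 9)); after release of (0, 1, 0) the pool is (6, 11, 9)
(3) The exact count: 34 of the possible complete orderings are safe sequences.
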